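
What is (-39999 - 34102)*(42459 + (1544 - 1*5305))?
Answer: -2867560498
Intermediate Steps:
(-39999 - 34102)*(42459 + (1544 - 1*5305)) = -74101*(42459 + (1544 - 5305)) = -74101*(42459 - 3761) = -74101*38698 = -2867560498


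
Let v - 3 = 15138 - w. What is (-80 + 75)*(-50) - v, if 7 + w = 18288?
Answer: 3390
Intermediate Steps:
w = 18281 (w = -7 + 18288 = 18281)
v = -3140 (v = 3 + (15138 - 1*18281) = 3 + (15138 - 18281) = 3 - 3143 = -3140)
(-80 + 75)*(-50) - v = (-80 + 75)*(-50) - 1*(-3140) = -5*(-50) + 3140 = 250 + 3140 = 3390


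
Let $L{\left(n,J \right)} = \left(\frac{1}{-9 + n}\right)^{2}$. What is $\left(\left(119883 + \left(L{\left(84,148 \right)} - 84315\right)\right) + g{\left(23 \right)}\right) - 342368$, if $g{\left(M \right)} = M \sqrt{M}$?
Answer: $- \frac{1725749999}{5625} + 23 \sqrt{23} \approx -3.0669 \cdot 10^{5}$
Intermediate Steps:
$L{\left(n,J \right)} = \frac{1}{\left(-9 + n\right)^{2}}$
$g{\left(M \right)} = M^{\frac{3}{2}}$
$\left(\left(119883 + \left(L{\left(84,148 \right)} - 84315\right)\right) + g{\left(23 \right)}\right) - 342368 = \left(\left(119883 - \left(84315 - \frac{1}{\left(-9 + 84\right)^{2}}\right)\right) + 23^{\frac{3}{2}}\right) - 342368 = \left(\left(119883 - \left(84315 - \frac{1}{5625}\right)\right) + 23 \sqrt{23}\right) - 342368 = \left(\left(119883 + \left(\frac{1}{5625} - 84315\right)\right) + 23 \sqrt{23}\right) - 342368 = \left(\left(119883 - \frac{474271874}{5625}\right) + 23 \sqrt{23}\right) - 342368 = \left(\frac{200070001}{5625} + 23 \sqrt{23}\right) - 342368 = - \frac{1725749999}{5625} + 23 \sqrt{23}$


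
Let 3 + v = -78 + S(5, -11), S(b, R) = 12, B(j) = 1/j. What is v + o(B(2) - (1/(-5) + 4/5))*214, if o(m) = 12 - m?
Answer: 12602/5 ≈ 2520.4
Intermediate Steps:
B(j) = 1/j
v = -69 (v = -3 + (-78 + 12) = -3 - 66 = -69)
v + o(B(2) - (1/(-5) + 4/5))*214 = -69 + (12 - (1/2 - (1/(-5) + 4/5)))*214 = -69 + (12 - (½ - (1*(-⅕) + 4*(⅕))))*214 = -69 + (12 - (½ - (-⅕ + ⅘)))*214 = -69 + (12 - (½ - 1*⅗))*214 = -69 + (12 - (½ - ⅗))*214 = -69 + (12 - 1*(-⅒))*214 = -69 + (12 + ⅒)*214 = -69 + (121/10)*214 = -69 + 12947/5 = 12602/5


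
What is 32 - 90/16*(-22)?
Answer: 623/4 ≈ 155.75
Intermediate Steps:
32 - 90/16*(-22) = 32 - 90*1/16*(-22) = 32 - 45/8*(-22) = 32 + 495/4 = 623/4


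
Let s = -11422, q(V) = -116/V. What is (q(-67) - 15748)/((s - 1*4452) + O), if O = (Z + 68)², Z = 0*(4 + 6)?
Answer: 844/603 ≈ 1.3997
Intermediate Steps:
Z = 0 (Z = 0*10 = 0)
O = 4624 (O = (0 + 68)² = 68² = 4624)
(q(-67) - 15748)/((s - 1*4452) + O) = (-116/(-67) - 15748)/((-11422 - 1*4452) + 4624) = (-116*(-1/67) - 15748)/((-11422 - 4452) + 4624) = (116/67 - 15748)/(-15874 + 4624) = -1055000/67/(-11250) = -1055000/67*(-1/11250) = 844/603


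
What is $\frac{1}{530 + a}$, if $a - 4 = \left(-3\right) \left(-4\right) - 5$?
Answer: $\frac{1}{541} \approx 0.0018484$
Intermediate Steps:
$a = 11$ ($a = 4 - -7 = 4 + \left(12 - 5\right) = 4 + 7 = 11$)
$\frac{1}{530 + a} = \frac{1}{530 + 11} = \frac{1}{541}$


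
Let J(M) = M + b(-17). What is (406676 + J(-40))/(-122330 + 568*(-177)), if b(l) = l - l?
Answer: -203318/111433 ≈ -1.8246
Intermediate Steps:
b(l) = 0
J(M) = M (J(M) = M + 0 = M)
(406676 + J(-40))/(-122330 + 568*(-177)) = (406676 - 40)/(-122330 + 568*(-177)) = 406636/(-122330 - 100536) = 406636/(-222866) = 406636*(-1/222866) = -203318/111433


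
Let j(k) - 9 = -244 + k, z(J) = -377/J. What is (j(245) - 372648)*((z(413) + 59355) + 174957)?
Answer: -5151479679086/59 ≈ -8.7313e+10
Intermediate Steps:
j(k) = -235 + k (j(k) = 9 + (-244 + k) = -235 + k)
(j(245) - 372648)*((z(413) + 59355) + 174957) = ((-235 + 245) - 372648)*((-377/413 + 59355) + 174957) = (10 - 372648)*((-377*1/413 + 59355) + 174957) = -372638*((-377/413 + 59355) + 174957) = -372638*(24513238/413 + 174957) = -372638*96770479/413 = -5151479679086/59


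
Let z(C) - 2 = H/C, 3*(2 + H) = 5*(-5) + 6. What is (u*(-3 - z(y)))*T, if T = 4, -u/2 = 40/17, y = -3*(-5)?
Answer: 12800/153 ≈ 83.660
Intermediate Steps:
H = -25/3 (H = -2 + (5*(-5) + 6)/3 = -2 + (-25 + 6)/3 = -2 + (1/3)*(-19) = -2 - 19/3 = -25/3 ≈ -8.3333)
y = 15
u = -80/17 ≈ -4.7059
z(C) = 2 - 25/(3*C)
(u*(-3 - z(y)))*T = -80*(-3 - (2 - 25/3/15))/17*4 = -80*(-3 - (2 - 25/3*1/15))/17*4 = -80*(-3 - (2 - 5/9))/17*4 = -80*(-3 - 1*13/9)/17*4 = -80*(-3 - 13/9)/17*4 = -80/17*(-40/9)*4 = (3200/153)*4 = 12800/153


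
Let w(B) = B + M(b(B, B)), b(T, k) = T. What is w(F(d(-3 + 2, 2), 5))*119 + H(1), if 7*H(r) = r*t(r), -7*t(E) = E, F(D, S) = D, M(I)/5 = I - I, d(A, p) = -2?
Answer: -11663/49 ≈ -238.02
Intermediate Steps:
M(I) = 0 (M(I) = 5*(I - I) = 5*0 = 0)
w(B) = B (w(B) = B + 0 = B)
t(E) = -E/7
H(r) = -r²/49 (H(r) = (r*(-r/7))/7 = (-r²/7)/7 = -r²/49)
w(F(d(-3 + 2, 2), 5))*119 + H(1) = -2*119 - 1/49*1² = -238 - 1/49*1 = -238 - 1/49 = -11663/49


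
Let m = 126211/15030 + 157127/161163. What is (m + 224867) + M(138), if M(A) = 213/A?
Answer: 696027600957403/3095135415 ≈ 2.2488e+5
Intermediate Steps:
m = 2522462467/269142210 (m = 126211*(1/15030) + 157127*(1/161163) = 126211/15030 + 157127/161163 = 2522462467/269142210 ≈ 9.3722)
(m + 224867) + M(138) = (2522462467/269142210 + 224867) + 213/138 = 60523723798537/269142210 + 213*(1/138) = 60523723798537/269142210 + 71/46 = 696027600957403/3095135415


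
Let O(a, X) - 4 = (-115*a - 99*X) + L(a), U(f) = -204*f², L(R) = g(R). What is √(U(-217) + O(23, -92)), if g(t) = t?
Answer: I*√9599666 ≈ 3098.3*I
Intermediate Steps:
L(R) = R
O(a, X) = 4 - 114*a - 99*X (O(a, X) = 4 + ((-115*a - 99*X) + a) = 4 + (-114*a - 99*X) = 4 - 114*a - 99*X)
√(U(-217) + O(23, -92)) = √(-204*(-217)² + (4 - 114*23 - 99*(-92))) = √(-204*47089 + (4 - 2622 + 9108)) = √(-9606156 + 6490) = √(-9599666) = I*√9599666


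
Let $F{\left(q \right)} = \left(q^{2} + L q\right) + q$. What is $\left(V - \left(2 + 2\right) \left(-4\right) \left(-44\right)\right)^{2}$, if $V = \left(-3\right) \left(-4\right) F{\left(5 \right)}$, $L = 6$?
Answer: $256$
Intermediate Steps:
$F{\left(q \right)} = q^{2} + 7 q$ ($F{\left(q \right)} = \left(q^{2} + 6 q\right) + q = q^{2} + 7 q$)
$V = 720$ ($V = \left(-3\right) \left(-4\right) 5 \left(7 + 5\right) = 12 \cdot 5 \cdot 12 = 12 \cdot 60 = 720$)
$\left(V - \left(2 + 2\right) \left(-4\right) \left(-44\right)\right)^{2} = \left(720 - \left(2 + 2\right) \left(-4\right) \left(-44\right)\right)^{2} = \left(720 - 4 \left(-4\right) \left(-44\right)\right)^{2} = \left(720 - \left(-16\right) \left(-44\right)\right)^{2} = \left(720 - 704\right)^{2} = 16^{2} = 256$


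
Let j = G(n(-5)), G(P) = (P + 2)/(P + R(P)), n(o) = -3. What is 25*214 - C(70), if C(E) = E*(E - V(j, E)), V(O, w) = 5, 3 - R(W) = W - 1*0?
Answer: 800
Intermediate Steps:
R(W) = 3 - W (R(W) = 3 - (W - 1*0) = 3 - (W + 0) = 3 - W)
G(P) = ⅔ + P/3 (G(P) = (P + 2)/(P + (3 - P)) = (2 + P)/3 = (2 + P)*(⅓) = ⅔ + P/3)
j = -⅓ (j = ⅔ + (⅓)*(-3) = ⅔ - 1 = -⅓ ≈ -0.33333)
C(E) = E*(-5 + E) (C(E) = E*(E - 1*5) = E*(E - 5) = E*(-5 + E))
25*214 - C(70) = 25*214 - 70*(-5 + 70) = 5350 - 70*65 = 5350 - 1*4550 = 5350 - 4550 = 800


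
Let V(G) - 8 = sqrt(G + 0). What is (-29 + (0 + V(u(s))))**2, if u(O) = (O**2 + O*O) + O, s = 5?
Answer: (21 - sqrt(55))**2 ≈ 184.52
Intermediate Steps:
u(O) = O + 2*O**2 (u(O) = (O**2 + O**2) + O = 2*O**2 + O = O + 2*O**2)
V(G) = 8 + sqrt(G) (V(G) = 8 + sqrt(G + 0) = 8 + sqrt(G))
(-29 + (0 + V(u(s))))**2 = (-29 + (0 + (8 + sqrt(5*(1 + 2*5)))))**2 = (-29 + (0 + (8 + sqrt(5*(1 + 10)))))**2 = (-29 + (0 + (8 + sqrt(5*11))))**2 = (-29 + (0 + (8 + sqrt(55))))**2 = (-29 + (8 + sqrt(55)))**2 = (-21 + sqrt(55))**2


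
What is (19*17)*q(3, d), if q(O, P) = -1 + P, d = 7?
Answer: 1938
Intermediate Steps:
(19*17)*q(3, d) = (19*17)*(-1 + 7) = 323*6 = 1938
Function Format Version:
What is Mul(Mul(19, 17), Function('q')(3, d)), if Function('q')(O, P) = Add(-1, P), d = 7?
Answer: 1938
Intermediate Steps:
Mul(Mul(19, 17), Function('q')(3, d)) = Mul(Mul(19, 17), Add(-1, 7)) = Mul(323, 6) = 1938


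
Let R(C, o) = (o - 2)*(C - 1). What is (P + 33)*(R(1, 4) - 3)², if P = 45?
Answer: 702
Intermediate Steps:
R(C, o) = (-1 + C)*(-2 + o) (R(C, o) = (-2 + o)*(-1 + C) = (-1 + C)*(-2 + o))
(P + 33)*(R(1, 4) - 3)² = (45 + 33)*((2 - 1*4 - 2*1 + 1*4) - 3)² = 78*((2 - 4 - 2 + 4) - 3)² = 78*(0 - 3)² = 78*(-3)² = 78*9 = 702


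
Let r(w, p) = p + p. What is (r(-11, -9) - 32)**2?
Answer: 2500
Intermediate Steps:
r(w, p) = 2*p
(r(-11, -9) - 32)**2 = (2*(-9) - 32)**2 = (-18 - 32)**2 = (-50)**2 = 2500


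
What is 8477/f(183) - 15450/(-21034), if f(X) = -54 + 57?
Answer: 89175784/31551 ≈ 2826.4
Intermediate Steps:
f(X) = 3
8477/f(183) - 15450/(-21034) = 8477/3 - 15450/(-21034) = 8477*(⅓) - 15450*(-1/21034) = 8477/3 + 7725/10517 = 89175784/31551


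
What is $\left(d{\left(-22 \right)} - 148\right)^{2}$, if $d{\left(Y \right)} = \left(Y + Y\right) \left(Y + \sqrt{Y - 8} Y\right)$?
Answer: $-27438320 + 1587520 i \sqrt{30} \approx -2.7438 \cdot 10^{7} + 8.6952 \cdot 10^{6} i$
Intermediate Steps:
$d{\left(Y \right)} = 2 Y \left(Y + Y \sqrt{-8 + Y}\right)$ ($d{\left(Y \right)} = 2 Y \left(Y + \sqrt{-8 + Y} Y\right) = 2 Y \left(Y + Y \sqrt{-8 + Y}\right)$)
$\left(d{\left(-22 \right)} - 148\right)^{2} = \left(2 \left(-22\right)^{2} \left(1 + \sqrt{-8 - 22}\right) - 148\right)^{2} = \left(2 \cdot 484 \left(1 + \sqrt{-30}\right) - 148\right)^{2} = \left(2 \cdot 484 \left(1 + i \sqrt{30}\right) - 148\right)^{2} = \left(\left(968 + 968 i \sqrt{30}\right) - 148\right)^{2} = \left(820 + 968 i \sqrt{30}\right)^{2}$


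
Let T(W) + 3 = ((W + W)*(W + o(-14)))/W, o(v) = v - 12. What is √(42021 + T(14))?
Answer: 3*√4666 ≈ 204.92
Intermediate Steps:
o(v) = -12 + v
T(W) = -55 + 2*W (T(W) = -3 + ((W + W)*(W + (-12 - 14)))/W = -3 + ((2*W)*(W - 26))/W = -3 + ((2*W)*(-26 + W))/W = -3 + (2*W*(-26 + W))/W = -3 + (-52 + 2*W) = -55 + 2*W)
√(42021 + T(14)) = √(42021 + (-55 + 2*14)) = √(42021 + (-55 + 28)) = √(42021 - 27) = √41994 = 3*√4666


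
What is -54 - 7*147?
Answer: -1083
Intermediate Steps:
-54 - 7*147 = -54 - 1029 = -1083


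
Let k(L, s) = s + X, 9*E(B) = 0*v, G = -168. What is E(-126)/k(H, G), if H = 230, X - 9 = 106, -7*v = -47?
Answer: 0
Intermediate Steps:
v = 47/7 (v = -⅐*(-47) = 47/7 ≈ 6.7143)
X = 115 (X = 9 + 106 = 115)
E(B) = 0 (E(B) = (0*(47/7))/9 = (⅑)*0 = 0)
k(L, s) = 115 + s (k(L, s) = s + 115 = 115 + s)
E(-126)/k(H, G) = 0/(115 - 168) = 0/(-53) = 0*(-1/53) = 0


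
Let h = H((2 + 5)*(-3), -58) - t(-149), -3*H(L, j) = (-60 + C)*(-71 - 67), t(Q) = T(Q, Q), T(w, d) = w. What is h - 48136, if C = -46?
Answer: -52863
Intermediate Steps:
t(Q) = Q
H(L, j) = -4876 (H(L, j) = -(-60 - 46)*(-71 - 67)/3 = -(-106)*(-138)/3 = -⅓*14628 = -4876)
h = -4727 (h = -4876 - 1*(-149) = -4876 + 149 = -4727)
h - 48136 = -4727 - 48136 = -52863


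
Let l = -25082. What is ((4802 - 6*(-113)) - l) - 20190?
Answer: 10372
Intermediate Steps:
((4802 - 6*(-113)) - l) - 20190 = ((4802 - 6*(-113)) - 1*(-25082)) - 20190 = ((4802 - 1*(-678)) + 25082) - 20190 = ((4802 + 678) + 25082) - 20190 = (5480 + 25082) - 20190 = 30562 - 20190 = 10372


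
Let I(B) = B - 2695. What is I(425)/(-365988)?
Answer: 1135/182994 ≈ 0.0062024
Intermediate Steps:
I(B) = -2695 + B
I(425)/(-365988) = (-2695 + 425)/(-365988) = -2270*(-1/365988) = 1135/182994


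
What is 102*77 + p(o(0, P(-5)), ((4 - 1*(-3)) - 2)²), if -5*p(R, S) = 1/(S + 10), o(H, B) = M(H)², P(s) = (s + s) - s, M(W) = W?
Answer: 1374449/175 ≈ 7854.0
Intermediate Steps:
P(s) = s (P(s) = 2*s - s = s)
o(H, B) = H²
p(R, S) = -1/(5*(10 + S)) (p(R, S) = -1/(5*(S + 10)) = -1/(5*(10 + S)))
102*77 + p(o(0, P(-5)), ((4 - 1*(-3)) - 2)²) = 102*77 - 1/(50 + 5*((4 - 1*(-3)) - 2)²) = 7854 - 1/(50 + 5*((4 + 3) - 2)²) = 7854 - 1/(50 + 5*(7 - 2)²) = 7854 - 1/(50 + 5*5²) = 7854 - 1/(50 + 5*25) = 7854 - 1/(50 + 125) = 7854 - 1/175 = 1374449/175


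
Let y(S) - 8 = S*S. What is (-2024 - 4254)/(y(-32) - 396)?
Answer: -3139/318 ≈ -9.8711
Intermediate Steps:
y(S) = 8 + S² (y(S) = 8 + S*S = 8 + S²)
(-2024 - 4254)/(y(-32) - 396) = (-2024 - 4254)/((8 + (-32)²) - 396) = -6278/((8 + 1024) - 396) = -6278/(1032 - 396) = -6278/636 = -6278*1/636 = -3139/318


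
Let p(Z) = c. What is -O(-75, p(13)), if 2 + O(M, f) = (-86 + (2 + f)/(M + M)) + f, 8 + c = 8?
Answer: 6601/75 ≈ 88.013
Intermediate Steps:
c = 0 (c = -8 + 8 = 0)
p(Z) = 0
O(M, f) = -88 + f + (2 + f)/(2*M) (O(M, f) = -2 + ((-86 + (2 + f)/(M + M)) + f) = -2 + ((-86 + (2 + f)/((2*M))) + f) = -2 + ((-86 + (2 + f)*(1/(2*M))) + f) = -2 + ((-86 + (2 + f)/(2*M)) + f) = -2 + (-86 + f + (2 + f)/(2*M)) = -88 + f + (2 + f)/(2*M))
-O(-75, p(13)) = -(1 + (1/2)*0 - 75*(-88 + 0))/(-75) = -(-1)*(1 + 0 - 75*(-88))/75 = -(-1)*(1 + 0 + 6600)/75 = -(-1)*6601/75 = -1*(-6601/75) = 6601/75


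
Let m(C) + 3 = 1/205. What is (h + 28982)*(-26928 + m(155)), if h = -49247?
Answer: 22376021262/41 ≈ 5.4576e+8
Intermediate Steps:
m(C) = -614/205 (m(C) = -3 + 1/205 = -614/205)
(h + 28982)*(-26928 + m(155)) = (-49247 + 28982)*(-26928 - 614/205) = -20265*(-5520854/205) = 22376021262/41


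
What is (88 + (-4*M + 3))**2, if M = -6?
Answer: 13225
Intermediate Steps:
(88 + (-4*M + 3))**2 = (88 + (-4*(-6) + 3))**2 = (88 + (24 + 3))**2 = (88 + 27)**2 = 115**2 = 13225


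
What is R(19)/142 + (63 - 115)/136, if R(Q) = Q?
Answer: -300/1207 ≈ -0.24855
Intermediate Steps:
R(19)/142 + (63 - 115)/136 = 19/142 + (63 - 115)/136 = 19*(1/142) - 52*1/136 = 19/142 - 13/34 = -300/1207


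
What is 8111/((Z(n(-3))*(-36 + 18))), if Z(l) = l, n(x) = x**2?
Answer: -8111/162 ≈ -50.068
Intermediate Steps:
8111/((Z(n(-3))*(-36 + 18))) = 8111/(((-3)**2*(-36 + 18))) = 8111/((9*(-18))) = 8111/(-162) = 8111*(-1/162) = -8111/162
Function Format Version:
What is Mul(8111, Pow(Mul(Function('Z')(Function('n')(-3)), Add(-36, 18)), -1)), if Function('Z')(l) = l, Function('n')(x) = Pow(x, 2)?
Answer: Rational(-8111, 162) ≈ -50.068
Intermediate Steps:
Mul(8111, Pow(Mul(Function('Z')(Function('n')(-3)), Add(-36, 18)), -1)) = Mul(8111, Pow(Mul(Pow(-3, 2), Add(-36, 18)), -1)) = Mul(8111, Pow(Mul(9, -18), -1)) = Mul(8111, Pow(-162, -1)) = Mul(8111, Rational(-1, 162)) = Rational(-8111, 162)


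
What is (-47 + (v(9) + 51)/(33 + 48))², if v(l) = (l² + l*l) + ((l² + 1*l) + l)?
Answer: 1357225/729 ≈ 1861.8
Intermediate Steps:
v(l) = 2*l + 3*l² (v(l) = (l² + l²) + ((l² + l) + l) = 2*l² + ((l + l²) + l) = 2*l² + (l² + 2*l) = 2*l + 3*l²)
(-47 + (v(9) + 51)/(33 + 48))² = (-47 + (9*(2 + 3*9) + 51)/(33 + 48))² = (-47 + (9*(2 + 27) + 51)/81)² = (-47 + (9*29 + 51)*(1/81))² = (-47 + (261 + 51)*(1/81))² = (-47 + 312*(1/81))² = (-47 + 104/27)² = (-1165/27)² = 1357225/729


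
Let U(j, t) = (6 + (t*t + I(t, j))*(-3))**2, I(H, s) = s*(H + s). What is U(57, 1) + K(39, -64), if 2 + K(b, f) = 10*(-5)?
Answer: 98307173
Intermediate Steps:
K(b, f) = -52 (K(b, f) = -2 + 10*(-5) = -2 - 50 = -52)
U(j, t) = (6 - 3*t**2 - 3*j*(j + t))**2 (U(j, t) = (6 + (t*t + j*(t + j))*(-3))**2 = (6 + (t**2 + j*(j + t))*(-3))**2 = (6 + (-3*t**2 - 3*j*(j + t)))**2 = (6 - 3*t**2 - 3*j*(j + t))**2)
U(57, 1) + K(39, -64) = 9*(-2 + 1**2 + 57*(57 + 1))**2 - 52 = 9*(-2 + 1 + 57*58)**2 - 52 = 9*(-2 + 1 + 3306)**2 - 52 = 9*3305**2 - 52 = 9*10923025 - 52 = 98307225 - 52 = 98307173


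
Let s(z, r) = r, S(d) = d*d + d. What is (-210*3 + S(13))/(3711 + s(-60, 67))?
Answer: -224/1889 ≈ -0.11858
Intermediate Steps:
S(d) = d + d² (S(d) = d² + d = d + d²)
(-210*3 + S(13))/(3711 + s(-60, 67)) = (-210*3 + 13*(1 + 13))/(3711 + 67) = (-630 + 13*14)/3778 = (-630 + 182)*(1/3778) = -448*1/3778 = -224/1889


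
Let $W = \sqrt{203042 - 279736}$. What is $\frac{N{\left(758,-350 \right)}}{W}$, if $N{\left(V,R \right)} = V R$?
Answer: $\frac{132650 i \sqrt{76694}}{38347} \approx 957.98 i$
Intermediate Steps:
$N{\left(V,R \right)} = R V$
$W = i \sqrt{76694}$ ($W = \sqrt{-76694} = i \sqrt{76694} \approx 276.94 i$)
$\frac{N{\left(758,-350 \right)}}{W} = \frac{\left(-350\right) 758}{i \sqrt{76694}} = - 265300 \left(- \frac{i \sqrt{76694}}{76694}\right) = \frac{132650 i \sqrt{76694}}{38347}$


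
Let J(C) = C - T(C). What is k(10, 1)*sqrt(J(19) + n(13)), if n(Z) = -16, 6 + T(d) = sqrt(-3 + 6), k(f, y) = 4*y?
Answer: 4*sqrt(9 - sqrt(3)) ≈ 10.784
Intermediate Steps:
T(d) = -6 + sqrt(3) (T(d) = -6 + sqrt(-3 + 6) = -6 + sqrt(3))
J(C) = 6 + C - sqrt(3) (J(C) = C - (-6 + sqrt(3)) = C + (6 - sqrt(3)) = 6 + C - sqrt(3))
k(10, 1)*sqrt(J(19) + n(13)) = (4*1)*sqrt((6 + 19 - sqrt(3)) - 16) = 4*sqrt((25 - sqrt(3)) - 16) = 4*sqrt(9 - sqrt(3))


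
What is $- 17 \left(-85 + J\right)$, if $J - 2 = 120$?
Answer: $-629$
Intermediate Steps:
$J = 122$ ($J = 2 + 120 = 122$)
$- 17 \left(-85 + J\right) = - 17 \left(-85 + 122\right) = \left(-17\right) 37 = -629$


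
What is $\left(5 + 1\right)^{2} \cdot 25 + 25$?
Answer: $925$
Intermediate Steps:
$\left(5 + 1\right)^{2} \cdot 25 + 25 = 6^{2} \cdot 25 + 25 = 36 \cdot 25 + 25 = 900 + 25 = 925$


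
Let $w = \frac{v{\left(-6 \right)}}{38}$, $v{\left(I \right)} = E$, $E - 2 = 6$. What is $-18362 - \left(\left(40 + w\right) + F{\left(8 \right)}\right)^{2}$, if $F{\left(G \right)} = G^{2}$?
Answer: $- \frac{10549082}{361} \approx -29222.0$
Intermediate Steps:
$E = 8$ ($E = 2 + 6 = 8$)
$v{\left(I \right)} = 8$
$w = \frac{4}{19}$ ($w = \frac{8}{38} = 8 \cdot \frac{1}{38} = \frac{4}{19} \approx 0.21053$)
$-18362 - \left(\left(40 + w\right) + F{\left(8 \right)}\right)^{2} = -18362 - \left(\left(40 + \frac{4}{19}\right) + 8^{2}\right)^{2} = -18362 - \left(\frac{764}{19} + 64\right)^{2} = -18362 - \left(\frac{1980}{19}\right)^{2} = -18362 - \frac{3920400}{361} = - \frac{10549082}{361}$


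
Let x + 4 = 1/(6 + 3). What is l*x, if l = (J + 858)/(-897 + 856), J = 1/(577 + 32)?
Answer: 2612615/32103 ≈ 81.382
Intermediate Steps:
J = 1/609 ≈ 0.0016420
x = -35/9 (x = -4 + 1/(6 + 3) = -4 + 1/9 = -4 + ⅑ = -35/9 ≈ -3.8889)
l = -522523/24969 (l = (1/609 + 858)/(-897 + 856) = (522523/609)/(-41) = (522523/609)*(-1/41) = -522523/24969 ≈ -20.927)
l*x = -522523/24969*(-35/9) = 2612615/32103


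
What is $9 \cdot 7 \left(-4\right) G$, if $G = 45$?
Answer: $-11340$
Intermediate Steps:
$9 \cdot 7 \left(-4\right) G = 9 \cdot 7 \left(-4\right) 45 = 63 \left(-4\right) 45 = \left(-252\right) 45 = -11340$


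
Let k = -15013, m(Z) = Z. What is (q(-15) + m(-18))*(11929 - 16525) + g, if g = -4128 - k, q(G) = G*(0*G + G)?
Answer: -940487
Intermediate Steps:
q(G) = G² (q(G) = G*(0 + G) = G*G = G²)
g = 10885 (g = -4128 - 1*(-15013) = -4128 + 15013 = 10885)
(q(-15) + m(-18))*(11929 - 16525) + g = ((-15)² - 18)*(11929 - 16525) + 10885 = (225 - 18)*(-4596) + 10885 = 207*(-4596) + 10885 = -951372 + 10885 = -940487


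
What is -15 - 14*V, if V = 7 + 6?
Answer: -197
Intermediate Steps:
V = 13
-15 - 14*V = -15 - 14*13 = -15 - 182 = -197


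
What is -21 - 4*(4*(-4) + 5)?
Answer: 23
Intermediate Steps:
-21 - 4*(4*(-4) + 5) = -21 - 4*(-16 + 5) = -21 - 4*(-11) = -21 + 44 = 23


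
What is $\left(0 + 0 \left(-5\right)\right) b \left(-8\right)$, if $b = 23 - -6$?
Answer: $0$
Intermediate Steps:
$b = 29$ ($b = 23 + 6 = 29$)
$\left(0 + 0 \left(-5\right)\right) b \left(-8\right) = \left(0 + 0 \left(-5\right)\right) 29 \left(-8\right) = \left(0 + 0\right) 29 \left(-8\right) = 0 \cdot 29 \left(-8\right) = 0 \left(-8\right) = 0$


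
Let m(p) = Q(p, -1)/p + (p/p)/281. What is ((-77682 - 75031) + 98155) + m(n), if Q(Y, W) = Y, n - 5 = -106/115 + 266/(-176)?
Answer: -15330516/281 ≈ -54557.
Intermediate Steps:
n = 25977/10120 (n = 5 + (-106/115 + 266/(-176)) = 5 + (-106*1/115 + 266*(-1/176)) = 5 + (-106/115 - 133/88) = 5 - 24623/10120 = 25977/10120 ≈ 2.5669)
m(p) = 282/281 (m(p) = p/p + (p/p)/281 = 1 + 1*(1/281) = 1 + 1/281 = 282/281)
((-77682 - 75031) + 98155) + m(n) = ((-77682 - 75031) + 98155) + 282/281 = (-152713 + 98155) + 282/281 = -54558 + 282/281 = -15330516/281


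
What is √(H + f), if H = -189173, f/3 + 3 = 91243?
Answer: √84547 ≈ 290.77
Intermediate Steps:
f = 273720 (f = -9 + 3*91243 = -9 + 273729 = 273720)
√(H + f) = √(-189173 + 273720) = √84547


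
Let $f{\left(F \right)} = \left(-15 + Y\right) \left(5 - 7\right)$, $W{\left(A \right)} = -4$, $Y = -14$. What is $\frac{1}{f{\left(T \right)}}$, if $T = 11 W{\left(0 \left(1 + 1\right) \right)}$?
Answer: $\frac{1}{58} \approx 0.017241$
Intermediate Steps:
$T = -44$ ($T = 11 \left(-4\right) = -44$)
$f{\left(F \right)} = 58$ ($f{\left(F \right)} = \left(-15 - 14\right) \left(5 - 7\right) = - 29 \left(5 - 7\right) = \left(-29\right) \left(-2\right) = 58$)
$\frac{1}{f{\left(T \right)}} = \frac{1}{58}$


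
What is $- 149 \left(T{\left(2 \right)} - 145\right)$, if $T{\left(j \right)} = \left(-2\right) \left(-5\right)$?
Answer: $20115$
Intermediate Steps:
$T{\left(j \right)} = 10$
$- 149 \left(T{\left(2 \right)} - 145\right) = - 149 \left(10 - 145\right) = \left(-149\right) \left(-135\right) = 20115$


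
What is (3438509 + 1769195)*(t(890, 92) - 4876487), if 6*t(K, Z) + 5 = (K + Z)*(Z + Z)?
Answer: -75715430776628/3 ≈ -2.5238e+13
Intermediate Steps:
t(K, Z) = -⅚ + Z*(K + Z)/3 (t(K, Z) = -⅚ + ((K + Z)*(Z + Z))/6 = -⅚ + ((K + Z)*(2*Z))/6 = -⅚ + (2*Z*(K + Z))/6 = -⅚ + Z*(K + Z)/3)
(3438509 + 1769195)*(t(890, 92) - 4876487) = (3438509 + 1769195)*((-⅚ + (⅓)*92² + (⅓)*890*92) - 4876487) = 5207704*((-⅚ + (⅓)*8464 + 81880/3) - 4876487) = 5207704*((-⅚ + 8464/3 + 81880/3) - 4876487) = 5207704*(180683/6 - 4876487) = 5207704*(-29078239/6) = -75715430776628/3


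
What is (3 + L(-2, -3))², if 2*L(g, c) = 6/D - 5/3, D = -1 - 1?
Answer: 4/9 ≈ 0.44444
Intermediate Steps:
D = -2
L(g, c) = -7/3 (L(g, c) = (6/(-2) - 5/3)/2 = (6*(-½) - 5*⅓)/2 = (-3 - 5/3)/2 = (½)*(-14/3) = -7/3)
(3 + L(-2, -3))² = (3 - 7/3)² = (⅔)² = 4/9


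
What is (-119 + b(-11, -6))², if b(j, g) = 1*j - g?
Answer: 15376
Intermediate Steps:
b(j, g) = j - g
(-119 + b(-11, -6))² = (-119 + (-11 - 1*(-6)))² = (-119 + (-11 + 6))² = (-119 - 5)² = (-124)² = 15376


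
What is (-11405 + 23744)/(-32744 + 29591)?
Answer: -4113/1051 ≈ -3.9134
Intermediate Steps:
(-11405 + 23744)/(-32744 + 29591) = 12339/(-3153) = 12339*(-1/3153) = -4113/1051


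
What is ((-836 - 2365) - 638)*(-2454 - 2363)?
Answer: 18492463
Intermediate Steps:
((-836 - 2365) - 638)*(-2454 - 2363) = (-3201 - 638)*(-4817) = -3839*(-4817) = 18492463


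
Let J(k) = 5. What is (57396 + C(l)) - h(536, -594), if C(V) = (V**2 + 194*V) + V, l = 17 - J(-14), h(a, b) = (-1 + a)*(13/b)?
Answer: 35575675/594 ≈ 59892.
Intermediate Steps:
h(a, b) = 13*(-1 + a)/b
l = 12 (l = 17 - 1*5 = 17 - 5 = 12)
C(V) = V**2 + 195*V
(57396 + C(l)) - h(536, -594) = (57396 + 12*(195 + 12)) - 13*(-1 + 536)/(-594) = (57396 + 12*207) - 13*(-1)*535/594 = (57396 + 2484) - 1*(-6955/594) = 59880 + 6955/594 = 35575675/594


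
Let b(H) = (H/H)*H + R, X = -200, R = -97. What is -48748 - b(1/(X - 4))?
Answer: -9924803/204 ≈ -48651.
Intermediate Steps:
b(H) = -97 + H (b(H) = (H/H)*H - 97 = 1*H - 97 = H - 97 = -97 + H)
-48748 - b(1/(X - 4)) = -48748 - (-97 + 1/(-200 - 4)) = -48748 - (-97 + 1/(-204)) = -48748 - (-97 - 1/204) = -48748 - 1*(-19789/204) = -48748 + 19789/204 = -9924803/204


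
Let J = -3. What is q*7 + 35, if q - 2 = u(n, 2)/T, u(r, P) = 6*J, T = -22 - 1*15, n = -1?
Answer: 1939/37 ≈ 52.405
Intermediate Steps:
T = -37 (T = -22 - 15 = -37)
u(r, P) = -18 (u(r, P) = 6*(-3) = -18)
q = 92/37 (q = 2 - 18/(-37) = 2 - 18*(-1/37) = 2 + 18/37 = 92/37 ≈ 2.4865)
q*7 + 35 = (92/37)*7 + 35 = 644/37 + 35 = 1939/37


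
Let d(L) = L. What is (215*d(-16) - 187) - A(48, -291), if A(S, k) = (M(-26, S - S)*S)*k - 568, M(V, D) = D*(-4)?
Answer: -3059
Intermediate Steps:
M(V, D) = -4*D
A(S, k) = -568 (A(S, k) = ((-4*(S - S))*S)*k - 568 = ((-4*0)*S)*k - 568 = (0*S)*k - 568 = 0*k - 568 = 0 - 568 = -568)
(215*d(-16) - 187) - A(48, -291) = (215*(-16) - 187) - 1*(-568) = (-3440 - 187) + 568 = -3627 + 568 = -3059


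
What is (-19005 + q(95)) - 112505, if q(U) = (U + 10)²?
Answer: -120485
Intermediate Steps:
q(U) = (10 + U)²
(-19005 + q(95)) - 112505 = (-19005 + (10 + 95)²) - 112505 = (-19005 + 105²) - 112505 = (-19005 + 11025) - 112505 = -7980 - 112505 = -120485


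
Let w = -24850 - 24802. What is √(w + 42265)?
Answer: I*√7387 ≈ 85.948*I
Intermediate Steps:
w = -49652
√(w + 42265) = √(-49652 + 42265) = √(-7387) = I*√7387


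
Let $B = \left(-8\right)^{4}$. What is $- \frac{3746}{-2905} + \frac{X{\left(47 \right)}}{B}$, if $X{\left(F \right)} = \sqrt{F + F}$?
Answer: $\frac{3746}{2905} + \frac{\sqrt{94}}{4096} \approx 1.2919$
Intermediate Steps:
$B = 4096$
$X{\left(F \right)} = \sqrt{2} \sqrt{F}$ ($X{\left(F \right)} = \sqrt{2 F} = \sqrt{2} \sqrt{F}$)
$- \frac{3746}{-2905} + \frac{X{\left(47 \right)}}{B} = - \frac{3746}{-2905} + \frac{\sqrt{2} \sqrt{47}}{4096} = \left(-3746\right) \left(- \frac{1}{2905}\right) + \sqrt{94} \cdot \frac{1}{4096} = \frac{3746}{2905} + \frac{\sqrt{94}}{4096}$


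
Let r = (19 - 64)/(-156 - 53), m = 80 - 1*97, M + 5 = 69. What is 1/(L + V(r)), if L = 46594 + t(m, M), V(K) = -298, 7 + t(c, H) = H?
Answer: 1/46353 ≈ 2.1574e-5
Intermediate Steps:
M = 64 (M = -5 + 69 = 64)
m = -17 (m = 80 - 97 = -17)
r = 45/209 (r = -45/(-209) = -45*(-1/209) = 45/209 ≈ 0.21531)
t(c, H) = -7 + H
L = 46651 (L = 46594 + (-7 + 64) = 46594 + 57 = 46651)
1/(L + V(r)) = 1/(46651 - 298) = 1/46353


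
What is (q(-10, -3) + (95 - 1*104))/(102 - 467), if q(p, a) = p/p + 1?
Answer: 7/365 ≈ 0.019178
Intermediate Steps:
q(p, a) = 2 (q(p, a) = 1 + 1 = 2)
(q(-10, -3) + (95 - 1*104))/(102 - 467) = (2 + (95 - 1*104))/(102 - 467) = (2 + (95 - 104))/(-365) = (2 - 9)*(-1/365) = -7*(-1/365) = 7/365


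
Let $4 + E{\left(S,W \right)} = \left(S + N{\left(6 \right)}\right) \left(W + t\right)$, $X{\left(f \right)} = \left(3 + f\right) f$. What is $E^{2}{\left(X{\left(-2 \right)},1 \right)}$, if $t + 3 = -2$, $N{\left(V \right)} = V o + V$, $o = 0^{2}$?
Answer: $400$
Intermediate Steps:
$o = 0$
$X{\left(f \right)} = f \left(3 + f\right)$
$N{\left(V \right)} = V$ ($N{\left(V \right)} = V 0 + V = 0 + V = V$)
$t = -5$ ($t = -3 - 2 = -5$)
$E{\left(S,W \right)} = -4 + \left(-5 + W\right) \left(6 + S\right)$ ($E{\left(S,W \right)} = -4 + \left(S + 6\right) \left(W - 5\right) = -4 + \left(6 + S\right) \left(-5 + W\right) = -4 + \left(-5 + W\right) \left(6 + S\right)$)
$E^{2}{\left(X{\left(-2 \right)},1 \right)} = \left(-34 - 5 \left(- 2 \left(3 - 2\right)\right) + 6 \cdot 1 + - 2 \left(3 - 2\right) 1\right)^{2} = \left(-34 - 5 \left(\left(-2\right) 1\right) + 6 + \left(-2\right) 1 \cdot 1\right)^{2} = \left(-34 - -10 + 6 - 2\right)^{2} = \left(-34 + 10 + 6 - 2\right)^{2} = \left(-20\right)^{2} = 400$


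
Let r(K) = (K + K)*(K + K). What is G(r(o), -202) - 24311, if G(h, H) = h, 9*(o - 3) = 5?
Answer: -1965095/81 ≈ -24260.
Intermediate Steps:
o = 32/9 (o = 3 + (⅑)*5 = 3 + 5/9 = 32/9 ≈ 3.5556)
r(K) = 4*K² (r(K) = (2*K)*(2*K) = 4*K²)
G(r(o), -202) - 24311 = 4*(32/9)² - 24311 = 4*(1024/81) - 24311 = 4096/81 - 24311 = -1965095/81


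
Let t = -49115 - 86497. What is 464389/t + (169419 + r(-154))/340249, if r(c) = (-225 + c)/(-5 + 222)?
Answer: -29302135021909/10012780883196 ≈ -2.9265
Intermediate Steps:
r(c) = -225/217 + c/217 (r(c) = (-225 + c)/217 = (-225 + c)*(1/217) = -225/217 + c/217)
t = -135612
464389/t + (169419 + r(-154))/340249 = 464389/(-135612) + (169419 + (-225/217 + (1/217)*(-154)))/340249 = 464389*(-1/135612) + (169419 + (-225/217 - 22/31))*(1/340249) = -464389/135612 + (169419 - 379/217)*(1/340249) = -464389/135612 + (36763544/217)*(1/340249) = -464389/135612 + 36763544/73834033 = -29302135021909/10012780883196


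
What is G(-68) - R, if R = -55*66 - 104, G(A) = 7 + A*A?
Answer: 8365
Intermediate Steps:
G(A) = 7 + A²
R = -3734 (R = -3630 - 104 = -3734)
G(-68) - R = (7 + (-68)²) - 1*(-3734) = (7 + 4624) + 3734 = 4631 + 3734 = 8365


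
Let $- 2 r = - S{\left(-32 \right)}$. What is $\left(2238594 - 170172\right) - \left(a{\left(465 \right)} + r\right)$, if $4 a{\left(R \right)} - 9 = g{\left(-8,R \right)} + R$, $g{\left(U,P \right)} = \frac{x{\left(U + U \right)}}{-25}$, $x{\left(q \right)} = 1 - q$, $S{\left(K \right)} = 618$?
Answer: $\frac{206799467}{100} \approx 2.068 \cdot 10^{6}$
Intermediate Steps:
$g{\left(U,P \right)} = - \frac{1}{25} + \frac{2 U}{25}$ ($g{\left(U,P \right)} = \frac{1 - \left(U + U\right)}{-25} = \left(1 - 2 U\right) \left(- \frac{1}{25}\right) = - \frac{1}{25} + \frac{2 U}{25}$)
$a{\left(R \right)} = \frac{52}{25} + \frac{R}{4}$ ($a{\left(R \right)} = \frac{9}{4} + \frac{\left(- \frac{1}{25} + \frac{2}{25} \left(-8\right)\right) + R}{4} = \frac{9}{4} + \frac{\left(- \frac{1}{25} - \frac{16}{25}\right) + R}{4} = \frac{9}{4} + \frac{- \frac{17}{25} + R}{4} = \frac{9}{4} + \left(- \frac{17}{100} + \frac{R}{4}\right) = \frac{52}{25} + \frac{R}{4}$)
$r = 309$ ($r = - \frac{\left(-1\right) 618}{2} = \left(- \frac{1}{2}\right) \left(-618\right) = 309$)
$\left(2238594 - 170172\right) - \left(a{\left(465 \right)} + r\right) = \left(2238594 - 170172\right) - \left(\left(\frac{52}{25} + \frac{1}{4} \cdot 465\right) + 309\right) = 2068422 - \left(\left(\frac{52}{25} + \frac{465}{4}\right) + 309\right) = 2068422 - \left(\frac{11833}{100} + 309\right) = 2068422 - \frac{42733}{100} = \frac{206799467}{100}$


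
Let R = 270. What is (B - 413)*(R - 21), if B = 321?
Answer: -22908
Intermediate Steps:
(B - 413)*(R - 21) = (321 - 413)*(270 - 21) = -92*249 = -22908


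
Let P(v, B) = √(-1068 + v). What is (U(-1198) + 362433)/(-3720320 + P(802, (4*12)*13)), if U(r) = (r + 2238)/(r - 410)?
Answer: -135510615404480/1390998480717933 - 72848903*I*√266/2781996961435866 ≈ -0.09742 - 4.2708e-7*I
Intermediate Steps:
U(r) = (2238 + r)/(-410 + r)
(U(-1198) + 362433)/(-3720320 + P(802, (4*12)*13)) = ((2238 - 1198)/(-410 - 1198) + 362433)/(-3720320 + √(-1068 + 802)) = (1040/(-1608) + 362433)/(-3720320 + √(-266)) = (-1/1608*1040 + 362433)/(-3720320 + I*√266) = (-130/201 + 362433)/(-3720320 + I*√266) = 72848903/(201*(-3720320 + I*√266))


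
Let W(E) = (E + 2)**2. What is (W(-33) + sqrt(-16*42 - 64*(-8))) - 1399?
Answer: -438 + 4*I*sqrt(10) ≈ -438.0 + 12.649*I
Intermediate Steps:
W(E) = (2 + E)**2
(W(-33) + sqrt(-16*42 - 64*(-8))) - 1399 = ((2 - 33)**2 + sqrt(-16*42 - 64*(-8))) - 1399 = ((-31)**2 + sqrt(-672 + 512)) - 1399 = (961 + sqrt(-160)) - 1399 = (961 + 4*I*sqrt(10)) - 1399 = -438 + 4*I*sqrt(10)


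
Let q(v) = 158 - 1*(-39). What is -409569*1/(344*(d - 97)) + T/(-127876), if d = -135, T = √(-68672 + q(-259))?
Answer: 409569/79808 - 5*I*√2739/127876 ≈ 5.1319 - 0.0020463*I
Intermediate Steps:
q(v) = 197 (q(v) = 158 + 39 = 197)
T = 5*I*√2739 (T = √(-68672 + 197) = √(-68475) = 5*I*√2739 ≈ 261.68*I)
-409569*1/(344*(d - 97)) + T/(-127876) = -409569*1/(344*(-135 - 97)) + (5*I*√2739)/(-127876) = -409569/(344*(-232)) + (5*I*√2739)*(-1/127876) = -409569/(-79808) - 5*I*√2739/127876 = -409569*(-1/79808) - 5*I*√2739/127876 = 409569/79808 - 5*I*√2739/127876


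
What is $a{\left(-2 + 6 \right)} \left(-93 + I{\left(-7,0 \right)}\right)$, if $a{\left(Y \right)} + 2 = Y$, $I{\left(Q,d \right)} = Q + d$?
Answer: $-200$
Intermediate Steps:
$a{\left(Y \right)} = -2 + Y$
$a{\left(-2 + 6 \right)} \left(-93 + I{\left(-7,0 \right)}\right) = \left(-2 + \left(-2 + 6\right)\right) \left(-93 + \left(-7 + 0\right)\right) = \left(-2 + 4\right) \left(-93 - 7\right) = 2 \left(-100\right) = -200$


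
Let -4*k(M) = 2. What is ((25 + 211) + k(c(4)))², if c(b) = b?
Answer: 221841/4 ≈ 55460.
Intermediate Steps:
k(M) = -½ (k(M) = -¼*2 = -½)
((25 + 211) + k(c(4)))² = ((25 + 211) - ½)² = (236 - ½)² = (471/2)² = 221841/4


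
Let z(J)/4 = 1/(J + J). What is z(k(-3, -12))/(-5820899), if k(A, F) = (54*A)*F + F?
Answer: -1/5622988434 ≈ -1.7784e-10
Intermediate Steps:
k(A, F) = F + 54*A*F (k(A, F) = 54*A*F + F = F + 54*A*F)
z(J) = 2/J (z(J) = 4/(J + J) = 4/((2*J)) = 4*(1/(2*J)) = 2/J)
z(k(-3, -12))/(-5820899) = (2/((-12*(1 + 54*(-3)))))/(-5820899) = (2/((-12*(1 - 162))))*(-1/5820899) = (2/((-12*(-161))))*(-1/5820899) = (2/1932)*(-1/5820899) = (2*(1/1932))*(-1/5820899) = (1/966)*(-1/5820899) = -1/5622988434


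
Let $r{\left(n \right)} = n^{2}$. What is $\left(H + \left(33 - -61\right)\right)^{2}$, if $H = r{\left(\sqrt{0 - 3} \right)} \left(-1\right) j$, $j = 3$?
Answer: $10609$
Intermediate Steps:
$H = 9$ ($H = \left(\sqrt{0 - 3}\right)^{2} \left(-1\right) 3 = \left(\sqrt{-3}\right)^{2} \left(-1\right) 3 = \left(i \sqrt{3}\right)^{2} \left(-1\right) 3 = \left(-3\right) \left(-1\right) 3 = 3 \cdot 3 = 9$)
$\left(H + \left(33 - -61\right)\right)^{2} = \left(9 + \left(33 - -61\right)\right)^{2} = \left(9 + \left(33 + 61\right)\right)^{2} = \left(9 + 94\right)^{2} = 103^{2} = 10609$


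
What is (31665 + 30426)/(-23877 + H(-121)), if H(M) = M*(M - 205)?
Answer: 62091/15569 ≈ 3.9881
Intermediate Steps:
H(M) = M*(-205 + M)
(31665 + 30426)/(-23877 + H(-121)) = (31665 + 30426)/(-23877 - 121*(-205 - 121)) = 62091/(-23877 - 121*(-326)) = 62091/(-23877 + 39446) = 62091/15569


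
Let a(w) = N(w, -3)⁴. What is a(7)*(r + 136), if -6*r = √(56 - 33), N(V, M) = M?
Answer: 11016 - 27*√23/2 ≈ 10951.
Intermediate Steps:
r = -√23/6 (r = -√(56 - 33)/6 = -√23/6 ≈ -0.79930)
a(w) = 81 (a(w) = (-3)⁴ = 81)
a(7)*(r + 136) = 81*(-√23/6 + 136) = 81*(136 - √23/6) = 11016 - 27*√23/2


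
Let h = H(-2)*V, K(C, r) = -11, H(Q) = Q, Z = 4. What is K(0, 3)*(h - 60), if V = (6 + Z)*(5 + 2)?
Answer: 2200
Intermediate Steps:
V = 70 (V = (6 + 4)*(5 + 2) = 10*7 = 70)
h = -140 (h = -2*70 = -140)
K(0, 3)*(h - 60) = -11*(-140 - 60) = -11*(-200) = 2200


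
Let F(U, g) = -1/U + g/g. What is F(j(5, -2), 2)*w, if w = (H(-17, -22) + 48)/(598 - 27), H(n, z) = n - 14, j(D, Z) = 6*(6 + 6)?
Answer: 1207/41112 ≈ 0.029359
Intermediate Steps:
j(D, Z) = 72 (j(D, Z) = 6*12 = 72)
H(n, z) = -14 + n
F(U, g) = 1 - 1/U (F(U, g) = -1/U + 1 = 1 - 1/U)
w = 17/571 (w = ((-14 - 17) + 48)/(598 - 27) = (-31 + 48)/571 = 17*(1/571) = 17/571 ≈ 0.029772)
F(j(5, -2), 2)*w = ((-1 + 72)/72)*(17/571) = ((1/72)*71)*(17/571) = (71/72)*(17/571) = 1207/41112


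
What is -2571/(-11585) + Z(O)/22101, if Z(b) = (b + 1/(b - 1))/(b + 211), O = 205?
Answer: 370969137233/1671429674880 ≈ 0.22195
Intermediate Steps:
Z(b) = (b + 1/(-1 + b))/(211 + b)
-2571/(-11585) + Z(O)/22101 = -2571/(-11585) + ((1 + 205² - 1*205)/(-211 + 205² + 210*205))/22101 = -2571*(-1/11585) + ((1 + 42025 - 205)/(-211 + 42025 + 43050))*(1/22101) = 2571/11585 + (41821/84864)*(1/22101) = 2571/11585 + ((1/84864)*41821)*(1/22101) = 2571/11585 + (3217/6528)*(1/22101) = 2571/11585 + 3217/144275328 = 370969137233/1671429674880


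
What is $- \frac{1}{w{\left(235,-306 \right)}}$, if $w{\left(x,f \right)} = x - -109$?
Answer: $- \frac{1}{344} \approx -0.002907$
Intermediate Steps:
$w{\left(x,f \right)} = 109 + x$ ($w{\left(x,f \right)} = x + 109 = 109 + x$)
$- \frac{1}{w{\left(235,-306 \right)}} = - \frac{1}{109 + 235} = - \frac{1}{344}$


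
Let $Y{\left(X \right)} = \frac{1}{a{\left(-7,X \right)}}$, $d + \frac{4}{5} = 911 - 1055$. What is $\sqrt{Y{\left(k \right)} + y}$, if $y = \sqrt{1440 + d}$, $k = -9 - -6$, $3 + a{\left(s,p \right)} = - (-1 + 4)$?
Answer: $\frac{\sqrt{-150 + 360 \sqrt{8095}}}{30} \approx 5.9852$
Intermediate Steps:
$d = - \frac{724}{5}$ ($d = - \frac{4}{5} + \left(911 - 1055\right) = - \frac{4}{5} - 144 = - \frac{724}{5} \approx -144.8$)
$a{\left(s,p \right)} = -6$ ($a{\left(s,p \right)} = -3 - \left(-1 + 4\right) = -3 - 3 = -6$)
$k = -3$ ($k = -9 + 6 = -3$)
$y = \frac{2 \sqrt{8095}}{5}$ ($y = \sqrt{1440 - \frac{724}{5}} = \sqrt{\frac{6476}{5}} = \frac{2 \sqrt{8095}}{5} \approx 35.989$)
$Y{\left(X \right)} = - \frac{1}{6}$ ($Y{\left(X \right)} = \frac{1}{-6} = - \frac{1}{6}$)
$\sqrt{Y{\left(k \right)} + y} = \sqrt{- \frac{1}{6} + \frac{2 \sqrt{8095}}{5}}$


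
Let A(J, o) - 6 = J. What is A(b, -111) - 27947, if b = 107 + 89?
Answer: -27745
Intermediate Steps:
b = 196
A(J, o) = 6 + J
A(b, -111) - 27947 = (6 + 196) - 27947 = 202 - 27947 = -27745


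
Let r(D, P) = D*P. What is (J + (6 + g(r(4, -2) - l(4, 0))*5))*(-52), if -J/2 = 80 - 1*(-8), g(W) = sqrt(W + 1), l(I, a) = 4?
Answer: 8840 - 260*I*sqrt(11) ≈ 8840.0 - 862.32*I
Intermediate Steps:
g(W) = sqrt(1 + W)
J = -176 (J = -2*(80 - 1*(-8)) = -2*(80 + 8) = -2*88 = -176)
(J + (6 + g(r(4, -2) - l(4, 0))*5))*(-52) = (-176 + (6 + sqrt(1 + (4*(-2) - 1*4))*5))*(-52) = (-176 + (6 + sqrt(1 + (-8 - 4))*5))*(-52) = (-176 + (6 + sqrt(1 - 12)*5))*(-52) = (-176 + (6 + sqrt(-11)*5))*(-52) = (-176 + (6 + (I*sqrt(11))*5))*(-52) = (-176 + (6 + 5*I*sqrt(11)))*(-52) = (-170 + 5*I*sqrt(11))*(-52) = 8840 - 260*I*sqrt(11)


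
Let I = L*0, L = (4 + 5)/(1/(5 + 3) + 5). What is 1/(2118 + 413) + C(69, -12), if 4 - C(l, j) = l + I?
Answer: -164514/2531 ≈ -65.000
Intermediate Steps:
L = 72/41 (L = 9/(1/8 + 5) = 9/(⅛ + 5) = 9/(41/8) = 9*(8/41) = 72/41 ≈ 1.7561)
I = 0 (I = (72/41)*0 = 0)
C(l, j) = 4 - l (C(l, j) = 4 - (l + 0) = 4 - l)
1/(2118 + 413) + C(69, -12) = 1/(2118 + 413) + (4 - 1*69) = 1/2531 + (4 - 69) = 1/2531 - 65 = -164514/2531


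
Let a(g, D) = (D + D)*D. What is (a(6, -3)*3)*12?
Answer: 648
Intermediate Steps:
a(g, D) = 2*D² (a(g, D) = (2*D)*D = 2*D²)
(a(6, -3)*3)*12 = ((2*(-3)²)*3)*12 = ((2*9)*3)*12 = (18*3)*12 = 54*12 = 648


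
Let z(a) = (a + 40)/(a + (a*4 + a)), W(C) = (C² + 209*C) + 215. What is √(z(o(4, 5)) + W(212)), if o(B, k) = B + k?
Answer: √28987602/18 ≈ 299.11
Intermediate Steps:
W(C) = 215 + C² + 209*C
z(a) = (40 + a)/(6*a) (z(a) = (40 + a)/(a + (4*a + a)) = (40 + a)/(a + 5*a) = (40 + a)/((6*a)) = (40 + a)*(1/(6*a)) = (40 + a)/(6*a))
√(z(o(4, 5)) + W(212)) = √((40 + (4 + 5))/(6*(4 + 5)) + (215 + 212² + 209*212)) = √((⅙)*(40 + 9)/9 + (215 + 44944 + 44308)) = √((⅙)*(⅑)*49 + 89467) = √(49/54 + 89467) = √(4831267/54) = √28987602/18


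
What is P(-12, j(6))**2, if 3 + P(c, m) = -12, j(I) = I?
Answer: 225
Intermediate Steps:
P(c, m) = -15 (P(c, m) = -3 - 12 = -15)
P(-12, j(6))**2 = (-15)**2 = 225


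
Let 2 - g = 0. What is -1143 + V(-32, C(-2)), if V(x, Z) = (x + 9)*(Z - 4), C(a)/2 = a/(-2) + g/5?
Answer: -5577/5 ≈ -1115.4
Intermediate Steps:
g = 2 (g = 2 - 1*0 = 2 + 0 = 2)
C(a) = ⅘ - a (C(a) = 2*(a/(-2) + 2/5) = 2*(a*(-½) + 2*(⅕)) = 2*(-a/2 + ⅖) = 2*(⅖ - a/2) = ⅘ - a)
V(x, Z) = (-4 + Z)*(9 + x) (V(x, Z) = (9 + x)*(-4 + Z) = (-4 + Z)*(9 + x))
-1143 + V(-32, C(-2)) = -1143 + (-36 - 4*(-32) + 9*(⅘ - 1*(-2)) + (⅘ - 1*(-2))*(-32)) = -1143 + (-36 + 128 + 9*(⅘ + 2) + (⅘ + 2)*(-32)) = -1143 + (-36 + 128 + 9*(14/5) + (14/5)*(-32)) = -1143 + (-36 + 128 + 126/5 - 448/5) = -1143 + 138/5 = -5577/5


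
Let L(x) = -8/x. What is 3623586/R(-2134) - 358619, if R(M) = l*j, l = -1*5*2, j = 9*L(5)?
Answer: -8002925/24 ≈ -3.3346e+5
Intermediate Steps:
j = -72/5 (j = 9*(-8/5) = -72/5 ≈ -14.400)
l = -10 (l = -5*2 = -10)
R(M) = 144 (R(M) = -10*(-72/5) = 144)
3623586/R(-2134) - 358619 = 3623586/144 - 358619 = 3623586*(1/144) - 358619 = 603931/24 - 358619 = -8002925/24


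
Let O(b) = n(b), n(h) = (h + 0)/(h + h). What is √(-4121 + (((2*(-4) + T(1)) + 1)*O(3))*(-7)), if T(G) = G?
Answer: 10*I*√41 ≈ 64.031*I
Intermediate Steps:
n(h) = ½ (n(h) = h/((2*h)) = h*(1/(2*h)) = ½)
O(b) = ½
√(-4121 + (((2*(-4) + T(1)) + 1)*O(3))*(-7)) = √(-4121 + (((2*(-4) + 1) + 1)*(½))*(-7)) = √(-4121 + (((-8 + 1) + 1)*(½))*(-7)) = √(-4121 + ((-7 + 1)*(½))*(-7)) = √(-4121 - 6*½*(-7)) = √(-4121 - 3*(-7)) = √(-4121 + 21) = √(-4100) = 10*I*√41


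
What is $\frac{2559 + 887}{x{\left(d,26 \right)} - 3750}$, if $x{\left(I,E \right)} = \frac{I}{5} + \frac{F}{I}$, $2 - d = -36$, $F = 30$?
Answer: $- \frac{327370}{355453} \approx -0.92099$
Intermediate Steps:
$d = 38$ ($d = 2 - -36 = 2 + 36 = 38$)
$x{\left(I,E \right)} = \frac{30}{I} + \frac{I}{5}$ ($x{\left(I,E \right)} = \frac{I}{5} + \frac{30}{I} = \frac{30}{I} + \frac{I}{5}$)
$\frac{2559 + 887}{x{\left(d,26 \right)} - 3750} = \frac{2559 + 887}{\left(\frac{30}{38} + \frac{1}{5} \cdot 38\right) - 3750} = \frac{3446}{\left(30 \cdot \frac{1}{38} + \frac{38}{5}\right) - 3750} = \frac{3446}{\left(\frac{15}{19} + \frac{38}{5}\right) - 3750} = \frac{3446}{\frac{797}{95} - 3750} = \frac{3446}{- \frac{355453}{95}} = 3446 \left(- \frac{95}{355453}\right) = - \frac{327370}{355453}$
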